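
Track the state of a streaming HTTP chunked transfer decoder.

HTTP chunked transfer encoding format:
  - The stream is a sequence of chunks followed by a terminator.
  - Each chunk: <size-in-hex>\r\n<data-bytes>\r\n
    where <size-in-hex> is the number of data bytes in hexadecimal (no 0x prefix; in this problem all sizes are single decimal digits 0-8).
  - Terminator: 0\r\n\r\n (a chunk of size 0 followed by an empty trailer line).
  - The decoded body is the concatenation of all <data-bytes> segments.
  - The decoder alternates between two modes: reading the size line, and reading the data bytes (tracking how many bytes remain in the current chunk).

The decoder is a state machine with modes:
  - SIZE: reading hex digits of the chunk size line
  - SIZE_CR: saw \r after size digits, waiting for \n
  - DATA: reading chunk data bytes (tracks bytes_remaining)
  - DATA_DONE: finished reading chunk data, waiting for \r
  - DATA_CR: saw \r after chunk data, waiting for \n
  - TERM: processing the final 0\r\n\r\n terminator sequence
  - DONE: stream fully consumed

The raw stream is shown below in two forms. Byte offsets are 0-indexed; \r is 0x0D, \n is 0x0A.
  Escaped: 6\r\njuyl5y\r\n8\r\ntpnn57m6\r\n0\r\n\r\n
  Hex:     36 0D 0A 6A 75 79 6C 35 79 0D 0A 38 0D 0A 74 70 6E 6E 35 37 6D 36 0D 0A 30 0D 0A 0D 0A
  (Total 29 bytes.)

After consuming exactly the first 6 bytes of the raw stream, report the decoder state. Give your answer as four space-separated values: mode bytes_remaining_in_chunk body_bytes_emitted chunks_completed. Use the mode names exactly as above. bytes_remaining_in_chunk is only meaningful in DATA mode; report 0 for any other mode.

Answer: DATA 3 3 0

Derivation:
Byte 0 = '6': mode=SIZE remaining=0 emitted=0 chunks_done=0
Byte 1 = 0x0D: mode=SIZE_CR remaining=0 emitted=0 chunks_done=0
Byte 2 = 0x0A: mode=DATA remaining=6 emitted=0 chunks_done=0
Byte 3 = 'j': mode=DATA remaining=5 emitted=1 chunks_done=0
Byte 4 = 'u': mode=DATA remaining=4 emitted=2 chunks_done=0
Byte 5 = 'y': mode=DATA remaining=3 emitted=3 chunks_done=0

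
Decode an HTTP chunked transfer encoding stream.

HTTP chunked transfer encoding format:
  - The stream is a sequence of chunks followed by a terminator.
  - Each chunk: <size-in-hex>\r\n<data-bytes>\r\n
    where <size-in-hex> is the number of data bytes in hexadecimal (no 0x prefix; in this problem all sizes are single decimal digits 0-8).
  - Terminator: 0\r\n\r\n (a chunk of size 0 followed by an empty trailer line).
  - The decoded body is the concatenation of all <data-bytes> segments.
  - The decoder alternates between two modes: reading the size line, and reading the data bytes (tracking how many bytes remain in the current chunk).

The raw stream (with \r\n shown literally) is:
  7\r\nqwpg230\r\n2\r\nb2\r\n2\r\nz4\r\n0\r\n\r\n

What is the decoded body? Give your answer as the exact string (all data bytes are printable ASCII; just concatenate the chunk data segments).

Chunk 1: stream[0..1]='7' size=0x7=7, data at stream[3..10]='qwpg230' -> body[0..7], body so far='qwpg230'
Chunk 2: stream[12..13]='2' size=0x2=2, data at stream[15..17]='b2' -> body[7..9], body so far='qwpg230b2'
Chunk 3: stream[19..20]='2' size=0x2=2, data at stream[22..24]='z4' -> body[9..11], body so far='qwpg230b2z4'
Chunk 4: stream[26..27]='0' size=0 (terminator). Final body='qwpg230b2z4' (11 bytes)

Answer: qwpg230b2z4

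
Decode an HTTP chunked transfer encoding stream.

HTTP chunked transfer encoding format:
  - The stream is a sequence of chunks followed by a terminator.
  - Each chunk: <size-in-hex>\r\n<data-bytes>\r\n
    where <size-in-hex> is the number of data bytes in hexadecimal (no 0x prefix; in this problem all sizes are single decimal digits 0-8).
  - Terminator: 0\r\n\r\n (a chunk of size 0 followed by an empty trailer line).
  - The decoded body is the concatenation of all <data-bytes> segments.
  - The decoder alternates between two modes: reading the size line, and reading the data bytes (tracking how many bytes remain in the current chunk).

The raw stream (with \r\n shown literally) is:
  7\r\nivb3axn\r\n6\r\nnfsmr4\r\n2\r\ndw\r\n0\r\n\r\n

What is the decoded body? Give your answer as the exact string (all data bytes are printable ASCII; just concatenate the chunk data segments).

Chunk 1: stream[0..1]='7' size=0x7=7, data at stream[3..10]='ivb3axn' -> body[0..7], body so far='ivb3axn'
Chunk 2: stream[12..13]='6' size=0x6=6, data at stream[15..21]='nfsmr4' -> body[7..13], body so far='ivb3axnnfsmr4'
Chunk 3: stream[23..24]='2' size=0x2=2, data at stream[26..28]='dw' -> body[13..15], body so far='ivb3axnnfsmr4dw'
Chunk 4: stream[30..31]='0' size=0 (terminator). Final body='ivb3axnnfsmr4dw' (15 bytes)

Answer: ivb3axnnfsmr4dw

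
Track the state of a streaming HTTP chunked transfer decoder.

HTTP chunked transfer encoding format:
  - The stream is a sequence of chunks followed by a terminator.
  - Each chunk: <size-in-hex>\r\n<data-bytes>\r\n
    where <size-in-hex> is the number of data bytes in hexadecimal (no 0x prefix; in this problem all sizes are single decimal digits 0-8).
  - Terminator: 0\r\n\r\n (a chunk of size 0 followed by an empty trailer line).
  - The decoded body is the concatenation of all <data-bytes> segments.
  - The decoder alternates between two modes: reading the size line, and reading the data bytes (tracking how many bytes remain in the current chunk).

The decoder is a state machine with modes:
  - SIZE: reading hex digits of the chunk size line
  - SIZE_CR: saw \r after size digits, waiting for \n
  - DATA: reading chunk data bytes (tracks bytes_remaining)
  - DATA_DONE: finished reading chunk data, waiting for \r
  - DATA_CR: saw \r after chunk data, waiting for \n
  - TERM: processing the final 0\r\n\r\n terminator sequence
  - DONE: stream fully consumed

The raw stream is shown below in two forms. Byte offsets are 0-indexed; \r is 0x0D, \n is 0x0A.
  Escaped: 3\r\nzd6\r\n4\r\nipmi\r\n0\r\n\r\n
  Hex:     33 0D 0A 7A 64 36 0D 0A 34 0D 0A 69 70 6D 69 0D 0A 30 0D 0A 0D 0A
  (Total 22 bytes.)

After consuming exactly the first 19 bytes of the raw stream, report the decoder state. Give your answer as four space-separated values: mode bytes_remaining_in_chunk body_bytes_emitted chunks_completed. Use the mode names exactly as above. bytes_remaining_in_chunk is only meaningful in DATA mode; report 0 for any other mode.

Byte 0 = '3': mode=SIZE remaining=0 emitted=0 chunks_done=0
Byte 1 = 0x0D: mode=SIZE_CR remaining=0 emitted=0 chunks_done=0
Byte 2 = 0x0A: mode=DATA remaining=3 emitted=0 chunks_done=0
Byte 3 = 'z': mode=DATA remaining=2 emitted=1 chunks_done=0
Byte 4 = 'd': mode=DATA remaining=1 emitted=2 chunks_done=0
Byte 5 = '6': mode=DATA_DONE remaining=0 emitted=3 chunks_done=0
Byte 6 = 0x0D: mode=DATA_CR remaining=0 emitted=3 chunks_done=0
Byte 7 = 0x0A: mode=SIZE remaining=0 emitted=3 chunks_done=1
Byte 8 = '4': mode=SIZE remaining=0 emitted=3 chunks_done=1
Byte 9 = 0x0D: mode=SIZE_CR remaining=0 emitted=3 chunks_done=1
Byte 10 = 0x0A: mode=DATA remaining=4 emitted=3 chunks_done=1
Byte 11 = 'i': mode=DATA remaining=3 emitted=4 chunks_done=1
Byte 12 = 'p': mode=DATA remaining=2 emitted=5 chunks_done=1
Byte 13 = 'm': mode=DATA remaining=1 emitted=6 chunks_done=1
Byte 14 = 'i': mode=DATA_DONE remaining=0 emitted=7 chunks_done=1
Byte 15 = 0x0D: mode=DATA_CR remaining=0 emitted=7 chunks_done=1
Byte 16 = 0x0A: mode=SIZE remaining=0 emitted=7 chunks_done=2
Byte 17 = '0': mode=SIZE remaining=0 emitted=7 chunks_done=2
Byte 18 = 0x0D: mode=SIZE_CR remaining=0 emitted=7 chunks_done=2

Answer: SIZE_CR 0 7 2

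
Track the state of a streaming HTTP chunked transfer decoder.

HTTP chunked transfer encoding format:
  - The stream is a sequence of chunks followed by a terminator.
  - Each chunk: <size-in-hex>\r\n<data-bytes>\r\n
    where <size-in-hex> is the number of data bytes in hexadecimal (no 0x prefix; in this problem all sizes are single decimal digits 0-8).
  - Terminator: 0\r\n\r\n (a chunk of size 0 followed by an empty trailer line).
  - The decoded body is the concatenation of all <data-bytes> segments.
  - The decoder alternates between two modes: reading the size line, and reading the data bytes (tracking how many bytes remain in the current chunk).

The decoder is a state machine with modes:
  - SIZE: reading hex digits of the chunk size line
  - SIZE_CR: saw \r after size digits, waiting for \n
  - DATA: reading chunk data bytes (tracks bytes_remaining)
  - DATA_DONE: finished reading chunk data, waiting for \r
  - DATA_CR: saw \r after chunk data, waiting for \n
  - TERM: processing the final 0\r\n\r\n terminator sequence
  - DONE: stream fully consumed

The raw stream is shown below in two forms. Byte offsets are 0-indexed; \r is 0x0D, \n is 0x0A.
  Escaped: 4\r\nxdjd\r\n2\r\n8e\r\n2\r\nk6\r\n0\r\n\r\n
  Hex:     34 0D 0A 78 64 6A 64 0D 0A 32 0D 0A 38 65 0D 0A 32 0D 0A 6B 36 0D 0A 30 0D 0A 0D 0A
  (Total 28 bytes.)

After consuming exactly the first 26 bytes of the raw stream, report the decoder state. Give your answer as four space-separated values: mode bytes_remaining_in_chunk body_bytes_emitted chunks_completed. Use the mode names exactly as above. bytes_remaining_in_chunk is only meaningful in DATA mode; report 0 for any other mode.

Answer: TERM 0 8 3

Derivation:
Byte 0 = '4': mode=SIZE remaining=0 emitted=0 chunks_done=0
Byte 1 = 0x0D: mode=SIZE_CR remaining=0 emitted=0 chunks_done=0
Byte 2 = 0x0A: mode=DATA remaining=4 emitted=0 chunks_done=0
Byte 3 = 'x': mode=DATA remaining=3 emitted=1 chunks_done=0
Byte 4 = 'd': mode=DATA remaining=2 emitted=2 chunks_done=0
Byte 5 = 'j': mode=DATA remaining=1 emitted=3 chunks_done=0
Byte 6 = 'd': mode=DATA_DONE remaining=0 emitted=4 chunks_done=0
Byte 7 = 0x0D: mode=DATA_CR remaining=0 emitted=4 chunks_done=0
Byte 8 = 0x0A: mode=SIZE remaining=0 emitted=4 chunks_done=1
Byte 9 = '2': mode=SIZE remaining=0 emitted=4 chunks_done=1
Byte 10 = 0x0D: mode=SIZE_CR remaining=0 emitted=4 chunks_done=1
Byte 11 = 0x0A: mode=DATA remaining=2 emitted=4 chunks_done=1
Byte 12 = '8': mode=DATA remaining=1 emitted=5 chunks_done=1
Byte 13 = 'e': mode=DATA_DONE remaining=0 emitted=6 chunks_done=1
Byte 14 = 0x0D: mode=DATA_CR remaining=0 emitted=6 chunks_done=1
Byte 15 = 0x0A: mode=SIZE remaining=0 emitted=6 chunks_done=2
Byte 16 = '2': mode=SIZE remaining=0 emitted=6 chunks_done=2
Byte 17 = 0x0D: mode=SIZE_CR remaining=0 emitted=6 chunks_done=2
Byte 18 = 0x0A: mode=DATA remaining=2 emitted=6 chunks_done=2
Byte 19 = 'k': mode=DATA remaining=1 emitted=7 chunks_done=2
Byte 20 = '6': mode=DATA_DONE remaining=0 emitted=8 chunks_done=2
Byte 21 = 0x0D: mode=DATA_CR remaining=0 emitted=8 chunks_done=2
Byte 22 = 0x0A: mode=SIZE remaining=0 emitted=8 chunks_done=3
Byte 23 = '0': mode=SIZE remaining=0 emitted=8 chunks_done=3
Byte 24 = 0x0D: mode=SIZE_CR remaining=0 emitted=8 chunks_done=3
Byte 25 = 0x0A: mode=TERM remaining=0 emitted=8 chunks_done=3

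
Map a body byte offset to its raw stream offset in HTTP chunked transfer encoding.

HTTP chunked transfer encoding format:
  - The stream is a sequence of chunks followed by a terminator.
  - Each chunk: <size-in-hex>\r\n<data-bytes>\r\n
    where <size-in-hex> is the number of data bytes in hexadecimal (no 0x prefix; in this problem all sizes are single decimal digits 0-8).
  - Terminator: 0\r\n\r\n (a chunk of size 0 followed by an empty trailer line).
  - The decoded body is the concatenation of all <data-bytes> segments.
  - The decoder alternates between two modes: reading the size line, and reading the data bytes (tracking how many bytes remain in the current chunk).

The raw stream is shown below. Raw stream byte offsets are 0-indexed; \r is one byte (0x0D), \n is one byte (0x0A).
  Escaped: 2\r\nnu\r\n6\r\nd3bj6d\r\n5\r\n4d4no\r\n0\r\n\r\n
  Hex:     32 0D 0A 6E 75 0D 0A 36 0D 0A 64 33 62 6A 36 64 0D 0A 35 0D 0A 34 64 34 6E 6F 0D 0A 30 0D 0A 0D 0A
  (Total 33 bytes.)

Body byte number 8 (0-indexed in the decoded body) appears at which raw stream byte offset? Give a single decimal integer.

Answer: 21

Derivation:
Chunk 1: stream[0..1]='2' size=0x2=2, data at stream[3..5]='nu' -> body[0..2], body so far='nu'
Chunk 2: stream[7..8]='6' size=0x6=6, data at stream[10..16]='d3bj6d' -> body[2..8], body so far='nud3bj6d'
Chunk 3: stream[18..19]='5' size=0x5=5, data at stream[21..26]='4d4no' -> body[8..13], body so far='nud3bj6d4d4no'
Chunk 4: stream[28..29]='0' size=0 (terminator). Final body='nud3bj6d4d4no' (13 bytes)
Body byte 8 at stream offset 21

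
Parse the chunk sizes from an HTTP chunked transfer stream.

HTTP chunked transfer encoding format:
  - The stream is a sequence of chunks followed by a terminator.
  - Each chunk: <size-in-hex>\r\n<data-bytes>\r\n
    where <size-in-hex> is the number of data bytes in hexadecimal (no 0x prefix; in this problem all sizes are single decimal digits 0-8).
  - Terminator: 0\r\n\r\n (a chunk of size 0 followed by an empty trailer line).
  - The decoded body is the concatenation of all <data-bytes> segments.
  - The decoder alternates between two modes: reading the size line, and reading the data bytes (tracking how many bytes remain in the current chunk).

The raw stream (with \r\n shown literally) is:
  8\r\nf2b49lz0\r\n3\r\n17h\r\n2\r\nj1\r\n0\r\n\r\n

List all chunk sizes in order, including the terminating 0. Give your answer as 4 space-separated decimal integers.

Chunk 1: stream[0..1]='8' size=0x8=8, data at stream[3..11]='f2b49lz0' -> body[0..8], body so far='f2b49lz0'
Chunk 2: stream[13..14]='3' size=0x3=3, data at stream[16..19]='17h' -> body[8..11], body so far='f2b49lz017h'
Chunk 3: stream[21..22]='2' size=0x2=2, data at stream[24..26]='j1' -> body[11..13], body so far='f2b49lz017hj1'
Chunk 4: stream[28..29]='0' size=0 (terminator). Final body='f2b49lz017hj1' (13 bytes)

Answer: 8 3 2 0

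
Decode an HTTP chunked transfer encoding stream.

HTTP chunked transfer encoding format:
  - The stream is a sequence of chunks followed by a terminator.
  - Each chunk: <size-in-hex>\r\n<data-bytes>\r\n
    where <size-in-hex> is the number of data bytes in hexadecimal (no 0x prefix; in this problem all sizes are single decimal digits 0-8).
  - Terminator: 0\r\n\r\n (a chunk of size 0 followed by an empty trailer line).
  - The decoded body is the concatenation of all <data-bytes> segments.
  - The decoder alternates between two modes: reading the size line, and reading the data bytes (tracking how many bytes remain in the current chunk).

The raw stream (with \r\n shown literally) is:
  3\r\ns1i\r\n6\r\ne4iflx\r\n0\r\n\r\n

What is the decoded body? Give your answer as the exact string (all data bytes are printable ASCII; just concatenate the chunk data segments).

Answer: s1ie4iflx

Derivation:
Chunk 1: stream[0..1]='3' size=0x3=3, data at stream[3..6]='s1i' -> body[0..3], body so far='s1i'
Chunk 2: stream[8..9]='6' size=0x6=6, data at stream[11..17]='e4iflx' -> body[3..9], body so far='s1ie4iflx'
Chunk 3: stream[19..20]='0' size=0 (terminator). Final body='s1ie4iflx' (9 bytes)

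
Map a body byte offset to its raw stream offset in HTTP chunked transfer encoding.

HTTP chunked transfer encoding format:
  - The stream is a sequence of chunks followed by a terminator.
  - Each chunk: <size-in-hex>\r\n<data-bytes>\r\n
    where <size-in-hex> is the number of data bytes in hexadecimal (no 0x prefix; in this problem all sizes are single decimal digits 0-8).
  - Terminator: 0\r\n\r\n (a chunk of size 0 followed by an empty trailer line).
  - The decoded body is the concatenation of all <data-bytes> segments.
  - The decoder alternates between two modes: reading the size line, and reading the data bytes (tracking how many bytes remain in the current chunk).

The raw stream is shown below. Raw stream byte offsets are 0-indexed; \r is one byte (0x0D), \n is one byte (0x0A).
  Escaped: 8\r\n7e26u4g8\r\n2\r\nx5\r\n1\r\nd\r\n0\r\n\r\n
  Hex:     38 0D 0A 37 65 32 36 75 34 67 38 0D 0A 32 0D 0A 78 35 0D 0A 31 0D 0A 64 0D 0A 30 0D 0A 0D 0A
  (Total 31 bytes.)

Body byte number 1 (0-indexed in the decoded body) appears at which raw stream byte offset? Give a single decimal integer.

Chunk 1: stream[0..1]='8' size=0x8=8, data at stream[3..11]='7e26u4g8' -> body[0..8], body so far='7e26u4g8'
Chunk 2: stream[13..14]='2' size=0x2=2, data at stream[16..18]='x5' -> body[8..10], body so far='7e26u4g8x5'
Chunk 3: stream[20..21]='1' size=0x1=1, data at stream[23..24]='d' -> body[10..11], body so far='7e26u4g8x5d'
Chunk 4: stream[26..27]='0' size=0 (terminator). Final body='7e26u4g8x5d' (11 bytes)
Body byte 1 at stream offset 4

Answer: 4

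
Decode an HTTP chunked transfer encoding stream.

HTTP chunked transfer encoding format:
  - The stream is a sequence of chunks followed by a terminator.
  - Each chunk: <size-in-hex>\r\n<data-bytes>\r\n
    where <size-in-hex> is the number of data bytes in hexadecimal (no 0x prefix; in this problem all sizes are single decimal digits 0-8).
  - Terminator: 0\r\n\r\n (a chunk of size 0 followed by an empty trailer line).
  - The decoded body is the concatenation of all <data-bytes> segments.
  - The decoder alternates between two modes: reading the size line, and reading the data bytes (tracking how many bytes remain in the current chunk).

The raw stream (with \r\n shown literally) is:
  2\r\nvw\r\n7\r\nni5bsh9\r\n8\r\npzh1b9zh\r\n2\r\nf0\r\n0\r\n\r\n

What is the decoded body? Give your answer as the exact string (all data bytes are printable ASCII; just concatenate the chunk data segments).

Answer: vwni5bsh9pzh1b9zhf0

Derivation:
Chunk 1: stream[0..1]='2' size=0x2=2, data at stream[3..5]='vw' -> body[0..2], body so far='vw'
Chunk 2: stream[7..8]='7' size=0x7=7, data at stream[10..17]='ni5bsh9' -> body[2..9], body so far='vwni5bsh9'
Chunk 3: stream[19..20]='8' size=0x8=8, data at stream[22..30]='pzh1b9zh' -> body[9..17], body so far='vwni5bsh9pzh1b9zh'
Chunk 4: stream[32..33]='2' size=0x2=2, data at stream[35..37]='f0' -> body[17..19], body so far='vwni5bsh9pzh1b9zhf0'
Chunk 5: stream[39..40]='0' size=0 (terminator). Final body='vwni5bsh9pzh1b9zhf0' (19 bytes)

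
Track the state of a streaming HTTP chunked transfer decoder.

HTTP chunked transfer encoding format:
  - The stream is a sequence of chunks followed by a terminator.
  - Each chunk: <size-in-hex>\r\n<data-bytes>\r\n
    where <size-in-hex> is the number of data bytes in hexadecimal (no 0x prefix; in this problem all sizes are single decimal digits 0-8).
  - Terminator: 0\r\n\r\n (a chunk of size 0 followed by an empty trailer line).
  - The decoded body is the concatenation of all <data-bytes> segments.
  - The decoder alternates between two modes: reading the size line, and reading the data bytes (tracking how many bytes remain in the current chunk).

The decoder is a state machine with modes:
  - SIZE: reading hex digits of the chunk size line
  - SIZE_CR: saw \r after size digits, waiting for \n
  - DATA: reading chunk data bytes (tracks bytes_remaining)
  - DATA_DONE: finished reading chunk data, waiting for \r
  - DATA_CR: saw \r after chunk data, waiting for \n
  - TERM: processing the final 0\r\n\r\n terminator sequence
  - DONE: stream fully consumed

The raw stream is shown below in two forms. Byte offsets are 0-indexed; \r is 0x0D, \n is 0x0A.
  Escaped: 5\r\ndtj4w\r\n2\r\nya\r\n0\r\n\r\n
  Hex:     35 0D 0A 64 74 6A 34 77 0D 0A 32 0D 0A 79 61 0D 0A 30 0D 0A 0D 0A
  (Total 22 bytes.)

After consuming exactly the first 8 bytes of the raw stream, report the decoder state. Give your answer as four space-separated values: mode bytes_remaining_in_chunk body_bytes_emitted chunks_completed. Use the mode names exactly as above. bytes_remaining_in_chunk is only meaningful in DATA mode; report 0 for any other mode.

Answer: DATA_DONE 0 5 0

Derivation:
Byte 0 = '5': mode=SIZE remaining=0 emitted=0 chunks_done=0
Byte 1 = 0x0D: mode=SIZE_CR remaining=0 emitted=0 chunks_done=0
Byte 2 = 0x0A: mode=DATA remaining=5 emitted=0 chunks_done=0
Byte 3 = 'd': mode=DATA remaining=4 emitted=1 chunks_done=0
Byte 4 = 't': mode=DATA remaining=3 emitted=2 chunks_done=0
Byte 5 = 'j': mode=DATA remaining=2 emitted=3 chunks_done=0
Byte 6 = '4': mode=DATA remaining=1 emitted=4 chunks_done=0
Byte 7 = 'w': mode=DATA_DONE remaining=0 emitted=5 chunks_done=0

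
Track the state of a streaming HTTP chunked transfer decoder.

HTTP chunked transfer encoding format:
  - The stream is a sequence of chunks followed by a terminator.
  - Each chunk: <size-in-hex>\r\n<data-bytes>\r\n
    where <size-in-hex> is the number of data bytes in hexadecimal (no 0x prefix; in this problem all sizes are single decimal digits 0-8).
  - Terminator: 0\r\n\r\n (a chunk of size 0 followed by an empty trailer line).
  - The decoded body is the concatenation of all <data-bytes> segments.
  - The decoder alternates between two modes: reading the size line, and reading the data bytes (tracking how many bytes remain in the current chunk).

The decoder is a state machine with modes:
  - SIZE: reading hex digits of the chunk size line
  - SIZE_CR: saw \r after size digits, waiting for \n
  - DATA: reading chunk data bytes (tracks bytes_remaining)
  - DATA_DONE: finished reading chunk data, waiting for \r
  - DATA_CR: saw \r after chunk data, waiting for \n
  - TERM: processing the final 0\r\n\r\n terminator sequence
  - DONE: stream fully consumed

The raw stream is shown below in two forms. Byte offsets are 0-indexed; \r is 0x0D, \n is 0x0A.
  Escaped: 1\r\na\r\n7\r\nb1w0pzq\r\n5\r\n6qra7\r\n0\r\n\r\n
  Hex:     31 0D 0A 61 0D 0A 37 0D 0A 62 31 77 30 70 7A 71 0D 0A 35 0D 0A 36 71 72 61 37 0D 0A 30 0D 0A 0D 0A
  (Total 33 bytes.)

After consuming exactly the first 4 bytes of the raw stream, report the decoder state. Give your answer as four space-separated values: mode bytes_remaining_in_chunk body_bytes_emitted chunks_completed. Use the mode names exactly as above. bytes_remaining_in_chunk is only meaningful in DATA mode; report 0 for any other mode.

Byte 0 = '1': mode=SIZE remaining=0 emitted=0 chunks_done=0
Byte 1 = 0x0D: mode=SIZE_CR remaining=0 emitted=0 chunks_done=0
Byte 2 = 0x0A: mode=DATA remaining=1 emitted=0 chunks_done=0
Byte 3 = 'a': mode=DATA_DONE remaining=0 emitted=1 chunks_done=0

Answer: DATA_DONE 0 1 0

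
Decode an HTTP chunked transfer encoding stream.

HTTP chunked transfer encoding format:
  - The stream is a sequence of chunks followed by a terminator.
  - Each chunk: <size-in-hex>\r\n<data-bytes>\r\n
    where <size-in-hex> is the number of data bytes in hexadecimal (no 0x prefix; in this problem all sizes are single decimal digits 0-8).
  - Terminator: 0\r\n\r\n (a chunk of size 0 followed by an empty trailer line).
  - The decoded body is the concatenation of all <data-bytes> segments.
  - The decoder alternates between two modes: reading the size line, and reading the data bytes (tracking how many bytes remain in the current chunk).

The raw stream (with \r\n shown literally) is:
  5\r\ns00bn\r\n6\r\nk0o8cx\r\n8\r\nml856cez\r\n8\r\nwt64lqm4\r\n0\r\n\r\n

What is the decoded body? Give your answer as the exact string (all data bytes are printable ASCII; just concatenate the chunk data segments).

Answer: s00bnk0o8cxml856cezwt64lqm4

Derivation:
Chunk 1: stream[0..1]='5' size=0x5=5, data at stream[3..8]='s00bn' -> body[0..5], body so far='s00bn'
Chunk 2: stream[10..11]='6' size=0x6=6, data at stream[13..19]='k0o8cx' -> body[5..11], body so far='s00bnk0o8cx'
Chunk 3: stream[21..22]='8' size=0x8=8, data at stream[24..32]='ml856cez' -> body[11..19], body so far='s00bnk0o8cxml856cez'
Chunk 4: stream[34..35]='8' size=0x8=8, data at stream[37..45]='wt64lqm4' -> body[19..27], body so far='s00bnk0o8cxml856cezwt64lqm4'
Chunk 5: stream[47..48]='0' size=0 (terminator). Final body='s00bnk0o8cxml856cezwt64lqm4' (27 bytes)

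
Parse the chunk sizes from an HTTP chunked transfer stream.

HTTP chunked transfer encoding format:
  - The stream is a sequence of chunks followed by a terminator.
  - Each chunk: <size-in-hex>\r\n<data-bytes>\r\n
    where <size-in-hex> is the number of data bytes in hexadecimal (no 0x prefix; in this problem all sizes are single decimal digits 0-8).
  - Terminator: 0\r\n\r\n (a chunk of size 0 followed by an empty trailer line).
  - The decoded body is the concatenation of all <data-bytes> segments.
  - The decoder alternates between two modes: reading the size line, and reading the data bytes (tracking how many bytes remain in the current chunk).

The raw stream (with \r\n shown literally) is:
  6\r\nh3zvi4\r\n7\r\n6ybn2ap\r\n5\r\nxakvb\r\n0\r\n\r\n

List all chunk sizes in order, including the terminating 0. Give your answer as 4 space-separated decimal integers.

Chunk 1: stream[0..1]='6' size=0x6=6, data at stream[3..9]='h3zvi4' -> body[0..6], body so far='h3zvi4'
Chunk 2: stream[11..12]='7' size=0x7=7, data at stream[14..21]='6ybn2ap' -> body[6..13], body so far='h3zvi46ybn2ap'
Chunk 3: stream[23..24]='5' size=0x5=5, data at stream[26..31]='xakvb' -> body[13..18], body so far='h3zvi46ybn2apxakvb'
Chunk 4: stream[33..34]='0' size=0 (terminator). Final body='h3zvi46ybn2apxakvb' (18 bytes)

Answer: 6 7 5 0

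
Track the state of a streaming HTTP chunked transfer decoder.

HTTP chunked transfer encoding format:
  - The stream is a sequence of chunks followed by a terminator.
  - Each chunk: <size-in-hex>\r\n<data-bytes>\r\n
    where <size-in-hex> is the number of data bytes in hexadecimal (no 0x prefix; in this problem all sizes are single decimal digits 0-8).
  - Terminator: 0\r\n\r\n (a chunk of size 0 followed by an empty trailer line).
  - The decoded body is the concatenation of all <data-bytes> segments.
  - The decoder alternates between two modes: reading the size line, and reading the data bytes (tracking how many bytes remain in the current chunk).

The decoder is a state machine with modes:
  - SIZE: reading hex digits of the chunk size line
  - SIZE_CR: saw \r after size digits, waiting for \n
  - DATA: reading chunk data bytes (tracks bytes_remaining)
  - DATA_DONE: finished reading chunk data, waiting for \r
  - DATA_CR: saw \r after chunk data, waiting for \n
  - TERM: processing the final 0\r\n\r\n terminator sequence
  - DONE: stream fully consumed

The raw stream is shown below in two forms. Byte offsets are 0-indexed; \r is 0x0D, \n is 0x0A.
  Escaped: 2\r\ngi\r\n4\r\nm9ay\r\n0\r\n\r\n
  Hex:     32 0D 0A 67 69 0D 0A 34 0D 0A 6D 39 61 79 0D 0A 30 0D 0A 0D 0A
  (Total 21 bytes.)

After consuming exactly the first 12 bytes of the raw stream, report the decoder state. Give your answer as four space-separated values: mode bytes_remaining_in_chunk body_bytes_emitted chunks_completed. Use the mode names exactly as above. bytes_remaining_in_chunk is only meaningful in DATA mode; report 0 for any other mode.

Byte 0 = '2': mode=SIZE remaining=0 emitted=0 chunks_done=0
Byte 1 = 0x0D: mode=SIZE_CR remaining=0 emitted=0 chunks_done=0
Byte 2 = 0x0A: mode=DATA remaining=2 emitted=0 chunks_done=0
Byte 3 = 'g': mode=DATA remaining=1 emitted=1 chunks_done=0
Byte 4 = 'i': mode=DATA_DONE remaining=0 emitted=2 chunks_done=0
Byte 5 = 0x0D: mode=DATA_CR remaining=0 emitted=2 chunks_done=0
Byte 6 = 0x0A: mode=SIZE remaining=0 emitted=2 chunks_done=1
Byte 7 = '4': mode=SIZE remaining=0 emitted=2 chunks_done=1
Byte 8 = 0x0D: mode=SIZE_CR remaining=0 emitted=2 chunks_done=1
Byte 9 = 0x0A: mode=DATA remaining=4 emitted=2 chunks_done=1
Byte 10 = 'm': mode=DATA remaining=3 emitted=3 chunks_done=1
Byte 11 = '9': mode=DATA remaining=2 emitted=4 chunks_done=1

Answer: DATA 2 4 1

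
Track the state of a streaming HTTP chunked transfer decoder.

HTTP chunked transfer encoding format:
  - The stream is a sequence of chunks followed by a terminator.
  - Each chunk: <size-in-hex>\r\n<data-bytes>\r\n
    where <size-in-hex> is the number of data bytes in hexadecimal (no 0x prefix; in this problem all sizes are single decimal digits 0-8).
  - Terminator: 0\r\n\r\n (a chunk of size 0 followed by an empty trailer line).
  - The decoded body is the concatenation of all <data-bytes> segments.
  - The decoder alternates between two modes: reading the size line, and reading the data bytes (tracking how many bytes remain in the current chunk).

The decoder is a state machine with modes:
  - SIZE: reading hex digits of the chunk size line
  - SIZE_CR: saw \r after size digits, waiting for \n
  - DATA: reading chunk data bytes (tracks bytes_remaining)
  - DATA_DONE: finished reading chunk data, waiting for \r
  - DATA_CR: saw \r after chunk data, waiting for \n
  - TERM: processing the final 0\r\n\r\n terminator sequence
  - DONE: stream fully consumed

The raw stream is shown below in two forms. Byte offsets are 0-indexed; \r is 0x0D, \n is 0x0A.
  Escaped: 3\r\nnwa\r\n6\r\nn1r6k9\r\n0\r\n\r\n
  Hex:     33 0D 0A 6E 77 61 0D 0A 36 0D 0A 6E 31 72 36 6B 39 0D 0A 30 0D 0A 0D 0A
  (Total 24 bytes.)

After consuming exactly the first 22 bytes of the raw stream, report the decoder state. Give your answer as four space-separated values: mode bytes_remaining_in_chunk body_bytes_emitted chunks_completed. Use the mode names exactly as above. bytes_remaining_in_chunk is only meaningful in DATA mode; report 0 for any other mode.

Answer: TERM 0 9 2

Derivation:
Byte 0 = '3': mode=SIZE remaining=0 emitted=0 chunks_done=0
Byte 1 = 0x0D: mode=SIZE_CR remaining=0 emitted=0 chunks_done=0
Byte 2 = 0x0A: mode=DATA remaining=3 emitted=0 chunks_done=0
Byte 3 = 'n': mode=DATA remaining=2 emitted=1 chunks_done=0
Byte 4 = 'w': mode=DATA remaining=1 emitted=2 chunks_done=0
Byte 5 = 'a': mode=DATA_DONE remaining=0 emitted=3 chunks_done=0
Byte 6 = 0x0D: mode=DATA_CR remaining=0 emitted=3 chunks_done=0
Byte 7 = 0x0A: mode=SIZE remaining=0 emitted=3 chunks_done=1
Byte 8 = '6': mode=SIZE remaining=0 emitted=3 chunks_done=1
Byte 9 = 0x0D: mode=SIZE_CR remaining=0 emitted=3 chunks_done=1
Byte 10 = 0x0A: mode=DATA remaining=6 emitted=3 chunks_done=1
Byte 11 = 'n': mode=DATA remaining=5 emitted=4 chunks_done=1
Byte 12 = '1': mode=DATA remaining=4 emitted=5 chunks_done=1
Byte 13 = 'r': mode=DATA remaining=3 emitted=6 chunks_done=1
Byte 14 = '6': mode=DATA remaining=2 emitted=7 chunks_done=1
Byte 15 = 'k': mode=DATA remaining=1 emitted=8 chunks_done=1
Byte 16 = '9': mode=DATA_DONE remaining=0 emitted=9 chunks_done=1
Byte 17 = 0x0D: mode=DATA_CR remaining=0 emitted=9 chunks_done=1
Byte 18 = 0x0A: mode=SIZE remaining=0 emitted=9 chunks_done=2
Byte 19 = '0': mode=SIZE remaining=0 emitted=9 chunks_done=2
Byte 20 = 0x0D: mode=SIZE_CR remaining=0 emitted=9 chunks_done=2
Byte 21 = 0x0A: mode=TERM remaining=0 emitted=9 chunks_done=2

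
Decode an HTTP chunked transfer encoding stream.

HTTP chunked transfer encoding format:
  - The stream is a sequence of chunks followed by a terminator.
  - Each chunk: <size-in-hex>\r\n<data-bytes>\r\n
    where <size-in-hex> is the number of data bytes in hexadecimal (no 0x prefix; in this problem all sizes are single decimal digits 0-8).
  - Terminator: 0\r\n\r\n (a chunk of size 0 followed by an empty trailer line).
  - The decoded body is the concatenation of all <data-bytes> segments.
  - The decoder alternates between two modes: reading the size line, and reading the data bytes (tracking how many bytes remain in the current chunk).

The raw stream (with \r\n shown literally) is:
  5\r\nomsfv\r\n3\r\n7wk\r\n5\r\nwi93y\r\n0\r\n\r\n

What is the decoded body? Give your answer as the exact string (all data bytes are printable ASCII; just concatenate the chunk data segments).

Chunk 1: stream[0..1]='5' size=0x5=5, data at stream[3..8]='omsfv' -> body[0..5], body so far='omsfv'
Chunk 2: stream[10..11]='3' size=0x3=3, data at stream[13..16]='7wk' -> body[5..8], body so far='omsfv7wk'
Chunk 3: stream[18..19]='5' size=0x5=5, data at stream[21..26]='wi93y' -> body[8..13], body so far='omsfv7wkwi93y'
Chunk 4: stream[28..29]='0' size=0 (terminator). Final body='omsfv7wkwi93y' (13 bytes)

Answer: omsfv7wkwi93y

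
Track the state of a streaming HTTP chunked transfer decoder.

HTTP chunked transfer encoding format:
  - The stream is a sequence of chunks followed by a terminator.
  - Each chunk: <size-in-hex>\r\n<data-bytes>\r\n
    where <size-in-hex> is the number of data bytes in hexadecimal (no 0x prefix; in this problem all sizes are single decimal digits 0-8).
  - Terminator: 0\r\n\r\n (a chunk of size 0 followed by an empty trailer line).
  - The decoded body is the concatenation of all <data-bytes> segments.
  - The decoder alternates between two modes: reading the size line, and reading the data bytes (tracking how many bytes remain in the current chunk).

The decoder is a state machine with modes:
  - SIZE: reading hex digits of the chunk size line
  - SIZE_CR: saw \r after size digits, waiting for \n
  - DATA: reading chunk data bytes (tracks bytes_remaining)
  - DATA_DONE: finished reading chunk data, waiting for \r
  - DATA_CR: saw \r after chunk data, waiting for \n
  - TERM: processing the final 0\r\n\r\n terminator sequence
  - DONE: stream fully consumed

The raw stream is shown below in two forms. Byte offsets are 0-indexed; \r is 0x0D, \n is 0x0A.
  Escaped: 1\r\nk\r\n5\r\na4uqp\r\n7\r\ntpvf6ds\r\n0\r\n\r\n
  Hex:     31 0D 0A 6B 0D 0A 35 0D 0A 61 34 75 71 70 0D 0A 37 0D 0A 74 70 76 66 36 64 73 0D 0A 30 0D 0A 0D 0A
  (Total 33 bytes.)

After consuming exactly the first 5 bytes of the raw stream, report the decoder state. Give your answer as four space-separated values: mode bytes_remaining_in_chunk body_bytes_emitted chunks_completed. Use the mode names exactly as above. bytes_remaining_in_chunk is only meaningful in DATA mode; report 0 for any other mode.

Answer: DATA_CR 0 1 0

Derivation:
Byte 0 = '1': mode=SIZE remaining=0 emitted=0 chunks_done=0
Byte 1 = 0x0D: mode=SIZE_CR remaining=0 emitted=0 chunks_done=0
Byte 2 = 0x0A: mode=DATA remaining=1 emitted=0 chunks_done=0
Byte 3 = 'k': mode=DATA_DONE remaining=0 emitted=1 chunks_done=0
Byte 4 = 0x0D: mode=DATA_CR remaining=0 emitted=1 chunks_done=0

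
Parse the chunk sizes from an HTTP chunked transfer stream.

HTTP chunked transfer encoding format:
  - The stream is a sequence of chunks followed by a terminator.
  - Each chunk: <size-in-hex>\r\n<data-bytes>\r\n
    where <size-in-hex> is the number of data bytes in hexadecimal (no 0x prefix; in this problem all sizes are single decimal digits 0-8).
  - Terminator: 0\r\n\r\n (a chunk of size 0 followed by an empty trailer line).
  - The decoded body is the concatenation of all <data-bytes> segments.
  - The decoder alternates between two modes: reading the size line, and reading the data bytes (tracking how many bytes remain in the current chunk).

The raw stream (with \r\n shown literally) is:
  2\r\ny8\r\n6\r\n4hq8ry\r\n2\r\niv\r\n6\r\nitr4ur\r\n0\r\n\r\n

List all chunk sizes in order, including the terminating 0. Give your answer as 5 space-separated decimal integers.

Chunk 1: stream[0..1]='2' size=0x2=2, data at stream[3..5]='y8' -> body[0..2], body so far='y8'
Chunk 2: stream[7..8]='6' size=0x6=6, data at stream[10..16]='4hq8ry' -> body[2..8], body so far='y84hq8ry'
Chunk 3: stream[18..19]='2' size=0x2=2, data at stream[21..23]='iv' -> body[8..10], body so far='y84hq8ryiv'
Chunk 4: stream[25..26]='6' size=0x6=6, data at stream[28..34]='itr4ur' -> body[10..16], body so far='y84hq8ryivitr4ur'
Chunk 5: stream[36..37]='0' size=0 (terminator). Final body='y84hq8ryivitr4ur' (16 bytes)

Answer: 2 6 2 6 0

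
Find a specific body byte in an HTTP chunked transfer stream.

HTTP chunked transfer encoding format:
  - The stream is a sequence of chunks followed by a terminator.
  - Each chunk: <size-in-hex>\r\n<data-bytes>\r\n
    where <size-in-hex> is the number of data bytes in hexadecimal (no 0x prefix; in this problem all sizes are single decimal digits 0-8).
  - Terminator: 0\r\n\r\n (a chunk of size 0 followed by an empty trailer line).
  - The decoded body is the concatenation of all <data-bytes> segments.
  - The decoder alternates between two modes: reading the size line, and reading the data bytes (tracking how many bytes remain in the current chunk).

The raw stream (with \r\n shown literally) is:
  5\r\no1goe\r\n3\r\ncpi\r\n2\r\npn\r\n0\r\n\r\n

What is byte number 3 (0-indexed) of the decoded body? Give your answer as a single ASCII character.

Answer: o

Derivation:
Chunk 1: stream[0..1]='5' size=0x5=5, data at stream[3..8]='o1goe' -> body[0..5], body so far='o1goe'
Chunk 2: stream[10..11]='3' size=0x3=3, data at stream[13..16]='cpi' -> body[5..8], body so far='o1goecpi'
Chunk 3: stream[18..19]='2' size=0x2=2, data at stream[21..23]='pn' -> body[8..10], body so far='o1goecpipn'
Chunk 4: stream[25..26]='0' size=0 (terminator). Final body='o1goecpipn' (10 bytes)
Body byte 3 = 'o'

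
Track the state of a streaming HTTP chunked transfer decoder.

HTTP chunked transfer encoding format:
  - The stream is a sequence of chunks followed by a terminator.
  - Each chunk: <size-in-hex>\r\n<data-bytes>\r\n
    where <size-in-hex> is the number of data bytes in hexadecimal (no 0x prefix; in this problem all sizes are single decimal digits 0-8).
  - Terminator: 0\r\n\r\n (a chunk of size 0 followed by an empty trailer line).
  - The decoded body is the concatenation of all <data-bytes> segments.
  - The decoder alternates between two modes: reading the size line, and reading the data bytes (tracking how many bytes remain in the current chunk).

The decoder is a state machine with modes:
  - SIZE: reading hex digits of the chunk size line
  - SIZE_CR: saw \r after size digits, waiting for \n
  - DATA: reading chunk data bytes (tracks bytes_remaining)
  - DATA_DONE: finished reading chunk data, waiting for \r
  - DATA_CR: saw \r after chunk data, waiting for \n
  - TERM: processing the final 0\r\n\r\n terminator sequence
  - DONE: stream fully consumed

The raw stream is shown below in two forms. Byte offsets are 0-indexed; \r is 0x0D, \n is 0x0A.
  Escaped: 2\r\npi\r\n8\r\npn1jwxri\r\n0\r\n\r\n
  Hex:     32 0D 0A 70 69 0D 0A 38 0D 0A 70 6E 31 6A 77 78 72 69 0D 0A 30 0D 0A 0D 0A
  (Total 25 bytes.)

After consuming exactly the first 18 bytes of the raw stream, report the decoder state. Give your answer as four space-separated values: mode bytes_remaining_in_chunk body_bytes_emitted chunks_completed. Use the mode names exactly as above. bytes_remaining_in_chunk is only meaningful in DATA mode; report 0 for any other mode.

Byte 0 = '2': mode=SIZE remaining=0 emitted=0 chunks_done=0
Byte 1 = 0x0D: mode=SIZE_CR remaining=0 emitted=0 chunks_done=0
Byte 2 = 0x0A: mode=DATA remaining=2 emitted=0 chunks_done=0
Byte 3 = 'p': mode=DATA remaining=1 emitted=1 chunks_done=0
Byte 4 = 'i': mode=DATA_DONE remaining=0 emitted=2 chunks_done=0
Byte 5 = 0x0D: mode=DATA_CR remaining=0 emitted=2 chunks_done=0
Byte 6 = 0x0A: mode=SIZE remaining=0 emitted=2 chunks_done=1
Byte 7 = '8': mode=SIZE remaining=0 emitted=2 chunks_done=1
Byte 8 = 0x0D: mode=SIZE_CR remaining=0 emitted=2 chunks_done=1
Byte 9 = 0x0A: mode=DATA remaining=8 emitted=2 chunks_done=1
Byte 10 = 'p': mode=DATA remaining=7 emitted=3 chunks_done=1
Byte 11 = 'n': mode=DATA remaining=6 emitted=4 chunks_done=1
Byte 12 = '1': mode=DATA remaining=5 emitted=5 chunks_done=1
Byte 13 = 'j': mode=DATA remaining=4 emitted=6 chunks_done=1
Byte 14 = 'w': mode=DATA remaining=3 emitted=7 chunks_done=1
Byte 15 = 'x': mode=DATA remaining=2 emitted=8 chunks_done=1
Byte 16 = 'r': mode=DATA remaining=1 emitted=9 chunks_done=1
Byte 17 = 'i': mode=DATA_DONE remaining=0 emitted=10 chunks_done=1

Answer: DATA_DONE 0 10 1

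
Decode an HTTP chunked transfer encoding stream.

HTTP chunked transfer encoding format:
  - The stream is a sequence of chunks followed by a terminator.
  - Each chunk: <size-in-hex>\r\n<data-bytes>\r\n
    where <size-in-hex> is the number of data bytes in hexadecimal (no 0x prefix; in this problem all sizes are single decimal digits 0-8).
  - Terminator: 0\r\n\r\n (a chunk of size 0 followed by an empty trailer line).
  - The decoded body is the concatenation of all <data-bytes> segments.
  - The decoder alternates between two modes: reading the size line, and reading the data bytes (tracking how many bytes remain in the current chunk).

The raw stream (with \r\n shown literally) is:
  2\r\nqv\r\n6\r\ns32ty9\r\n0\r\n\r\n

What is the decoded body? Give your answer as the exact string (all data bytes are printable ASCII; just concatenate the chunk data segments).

Answer: qvs32ty9

Derivation:
Chunk 1: stream[0..1]='2' size=0x2=2, data at stream[3..5]='qv' -> body[0..2], body so far='qv'
Chunk 2: stream[7..8]='6' size=0x6=6, data at stream[10..16]='s32ty9' -> body[2..8], body so far='qvs32ty9'
Chunk 3: stream[18..19]='0' size=0 (terminator). Final body='qvs32ty9' (8 bytes)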